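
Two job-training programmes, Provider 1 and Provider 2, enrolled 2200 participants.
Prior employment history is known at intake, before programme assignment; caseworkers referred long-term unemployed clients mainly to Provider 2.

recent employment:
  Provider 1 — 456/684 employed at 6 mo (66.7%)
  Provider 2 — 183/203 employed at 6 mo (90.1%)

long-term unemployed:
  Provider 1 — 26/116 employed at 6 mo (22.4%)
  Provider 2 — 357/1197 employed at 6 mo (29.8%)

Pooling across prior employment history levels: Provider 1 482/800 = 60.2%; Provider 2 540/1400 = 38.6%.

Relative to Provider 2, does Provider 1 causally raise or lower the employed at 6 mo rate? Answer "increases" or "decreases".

decreases

Here prior employment history is a common cause — it drives both which programme a case falls under and the outcome. The crude comparison mixes populations; the stratum-specific rates are the causally relevant ones.
Within each level — recent employment: 66.7% vs 90.1%; long-term unemployed: 22.4% vs 29.8% — Provider 2 is higher every time.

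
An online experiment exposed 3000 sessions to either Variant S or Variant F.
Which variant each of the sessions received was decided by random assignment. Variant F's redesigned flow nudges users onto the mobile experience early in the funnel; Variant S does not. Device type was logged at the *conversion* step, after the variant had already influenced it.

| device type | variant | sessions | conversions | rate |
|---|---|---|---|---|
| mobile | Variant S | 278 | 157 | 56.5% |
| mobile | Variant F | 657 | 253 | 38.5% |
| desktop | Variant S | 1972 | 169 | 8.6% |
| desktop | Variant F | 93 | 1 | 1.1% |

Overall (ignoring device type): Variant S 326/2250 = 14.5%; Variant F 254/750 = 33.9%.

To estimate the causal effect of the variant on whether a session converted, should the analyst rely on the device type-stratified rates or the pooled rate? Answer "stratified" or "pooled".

pooled

Device type is downstream of the variant. One should not condition on a consequence of treatment, so the overall rates are the right comparison.
Pooled: Variant S 14.5% vs Variant F 33.9%; Variant F is higher overall.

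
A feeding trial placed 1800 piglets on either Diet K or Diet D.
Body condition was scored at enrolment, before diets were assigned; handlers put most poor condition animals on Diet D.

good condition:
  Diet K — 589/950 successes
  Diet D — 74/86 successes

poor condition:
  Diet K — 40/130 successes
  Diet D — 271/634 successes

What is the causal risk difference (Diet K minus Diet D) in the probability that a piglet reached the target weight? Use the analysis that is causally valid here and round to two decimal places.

Here starting body condition is a common cause — it drives both which diet a case falls under and the outcome. The crude comparison mixes populations; the stratum-specific rates are the causally relevant ones.
Adjusting over the population distribution of starting body condition: 0.576·(0.620−0.860) + 0.424·(0.308−0.427) = -0.189.

-0.19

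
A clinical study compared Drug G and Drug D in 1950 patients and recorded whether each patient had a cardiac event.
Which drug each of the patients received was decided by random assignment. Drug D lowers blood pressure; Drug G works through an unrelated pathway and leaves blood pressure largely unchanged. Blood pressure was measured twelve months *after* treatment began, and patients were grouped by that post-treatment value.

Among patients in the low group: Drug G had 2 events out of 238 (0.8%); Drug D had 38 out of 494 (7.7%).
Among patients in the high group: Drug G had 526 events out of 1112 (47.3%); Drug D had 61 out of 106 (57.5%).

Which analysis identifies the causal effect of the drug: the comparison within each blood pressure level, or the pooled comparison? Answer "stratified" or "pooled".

pooled

The blood pressure-specific comparison favours Drug G throughout, but the pooled figures favour Drug D. The question is whether to condition on blood pressure.
Because the drug influences blood pressure, blood pressure is a post-treatment mediator, not a confounder. Stratifying on it would bias the estimate; the causal effect is the crude pooled difference.
Pooled: Drug G 39.1% vs Drug D 16.5%; Drug D is lower overall.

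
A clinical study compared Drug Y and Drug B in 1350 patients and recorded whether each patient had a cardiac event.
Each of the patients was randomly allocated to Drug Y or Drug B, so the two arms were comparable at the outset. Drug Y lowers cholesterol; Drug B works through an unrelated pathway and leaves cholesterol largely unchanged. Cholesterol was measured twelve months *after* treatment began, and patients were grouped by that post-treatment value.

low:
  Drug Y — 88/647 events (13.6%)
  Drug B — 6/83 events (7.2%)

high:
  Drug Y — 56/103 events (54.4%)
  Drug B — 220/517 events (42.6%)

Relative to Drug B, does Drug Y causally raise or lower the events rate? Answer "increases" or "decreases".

decreases

Because the drug influences cholesterol, cholesterol is a post-treatment mediator, not a confounder. Stratifying on it would bias the estimate; the causal effect is the crude pooled difference.
Pooled: Drug Y 19.2% vs Drug B 37.7%; Drug Y is lower overall.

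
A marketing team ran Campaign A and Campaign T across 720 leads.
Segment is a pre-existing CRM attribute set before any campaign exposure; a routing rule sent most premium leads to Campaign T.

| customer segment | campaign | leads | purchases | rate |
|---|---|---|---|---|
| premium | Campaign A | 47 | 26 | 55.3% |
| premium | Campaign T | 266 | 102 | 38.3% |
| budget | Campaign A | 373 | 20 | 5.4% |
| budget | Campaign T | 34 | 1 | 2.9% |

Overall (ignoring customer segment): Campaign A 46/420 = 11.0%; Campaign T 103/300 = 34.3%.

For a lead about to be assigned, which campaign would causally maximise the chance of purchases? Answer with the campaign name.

Within every customer segment level Campaign A has the higher rate, yet pooled Campaign T does — Simpson's reversal.
Here customer segment is a common cause — it drives both which campaign a case falls under and the outcome. The crude comparison mixes populations; the stratum-specific rates are the causally relevant ones.
Within each level — premium: 55.3% vs 38.3%; budget: 5.4% vs 2.9% — Campaign A is higher every time.

Campaign A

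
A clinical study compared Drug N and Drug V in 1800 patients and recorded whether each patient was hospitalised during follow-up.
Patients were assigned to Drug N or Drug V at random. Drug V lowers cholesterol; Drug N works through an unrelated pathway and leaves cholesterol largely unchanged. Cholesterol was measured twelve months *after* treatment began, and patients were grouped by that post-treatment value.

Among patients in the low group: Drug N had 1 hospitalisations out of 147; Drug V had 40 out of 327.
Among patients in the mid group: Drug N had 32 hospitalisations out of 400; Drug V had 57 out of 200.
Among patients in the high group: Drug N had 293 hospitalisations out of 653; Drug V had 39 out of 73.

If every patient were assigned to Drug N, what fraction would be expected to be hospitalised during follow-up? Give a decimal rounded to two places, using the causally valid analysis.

Because the drug influences cholesterol, cholesterol is a post-treatment mediator, not a confounder. Stratifying on it would bias the estimate; the causal effect is the crude pooled difference.
So P(outcome | do(Drug N)) is just the pooled rate for Drug N: 326/1200 = 0.272.

0.27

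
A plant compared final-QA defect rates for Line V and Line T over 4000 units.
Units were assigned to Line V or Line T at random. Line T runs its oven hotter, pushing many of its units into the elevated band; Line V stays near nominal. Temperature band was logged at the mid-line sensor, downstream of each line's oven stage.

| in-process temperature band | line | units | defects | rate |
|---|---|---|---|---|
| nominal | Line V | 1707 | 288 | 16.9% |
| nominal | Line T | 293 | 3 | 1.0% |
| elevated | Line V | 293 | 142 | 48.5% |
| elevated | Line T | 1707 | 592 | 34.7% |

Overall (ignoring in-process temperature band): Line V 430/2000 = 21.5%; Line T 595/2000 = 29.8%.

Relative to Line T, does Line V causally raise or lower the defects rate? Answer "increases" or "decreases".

decreases

Line T is lower inside every in-process temperature band stratum but Line V is lower in aggregate. Whether to stratify depends on how in-process temperature band relates to the line.
The distribution of in-process temperature band is itself part of what the line does — it is an intermediate outcome. Holding it fixed would remove that part of the effect; the total effect is the pooled difference.
Pooled: Line V 21.5% vs Line T 29.8%; Line V is lower overall.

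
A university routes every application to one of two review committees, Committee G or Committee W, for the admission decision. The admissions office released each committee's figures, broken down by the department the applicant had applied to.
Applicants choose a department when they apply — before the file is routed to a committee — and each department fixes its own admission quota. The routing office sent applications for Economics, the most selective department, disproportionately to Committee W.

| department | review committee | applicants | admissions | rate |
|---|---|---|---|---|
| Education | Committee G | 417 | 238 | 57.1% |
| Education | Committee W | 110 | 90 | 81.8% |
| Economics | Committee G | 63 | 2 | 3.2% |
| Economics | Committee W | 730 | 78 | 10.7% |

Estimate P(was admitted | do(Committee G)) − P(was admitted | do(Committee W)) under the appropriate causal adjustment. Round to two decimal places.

-0.14

Nothing the review committee does changes department; the imbalance is an allocation artefact. With department also predicting the outcome, the pooled figure is confounded, and the within-stratum comparison is the causal one.
Adjusting over the population distribution of department: 0.399·(0.571−0.818) + 0.601·(0.032−0.107) = -0.144.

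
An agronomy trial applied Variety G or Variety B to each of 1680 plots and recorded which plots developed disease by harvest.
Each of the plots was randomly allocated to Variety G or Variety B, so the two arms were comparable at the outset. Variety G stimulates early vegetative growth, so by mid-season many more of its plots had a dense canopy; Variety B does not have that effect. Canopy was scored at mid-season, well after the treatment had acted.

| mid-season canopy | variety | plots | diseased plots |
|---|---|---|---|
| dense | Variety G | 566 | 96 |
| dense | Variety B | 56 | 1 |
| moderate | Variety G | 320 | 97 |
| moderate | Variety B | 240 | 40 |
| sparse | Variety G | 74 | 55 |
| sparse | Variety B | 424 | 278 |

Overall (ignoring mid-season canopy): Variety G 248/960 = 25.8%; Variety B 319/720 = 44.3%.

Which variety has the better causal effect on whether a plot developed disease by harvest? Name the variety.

Mid-season canopy here is a post-treatment variable shaped by the variety; conditioning on it would introduce bias rather than remove it. The overall comparison is the causal one.
Pooled: Variety G 25.8% vs Variety B 44.3%; Variety G is lower overall.

Variety G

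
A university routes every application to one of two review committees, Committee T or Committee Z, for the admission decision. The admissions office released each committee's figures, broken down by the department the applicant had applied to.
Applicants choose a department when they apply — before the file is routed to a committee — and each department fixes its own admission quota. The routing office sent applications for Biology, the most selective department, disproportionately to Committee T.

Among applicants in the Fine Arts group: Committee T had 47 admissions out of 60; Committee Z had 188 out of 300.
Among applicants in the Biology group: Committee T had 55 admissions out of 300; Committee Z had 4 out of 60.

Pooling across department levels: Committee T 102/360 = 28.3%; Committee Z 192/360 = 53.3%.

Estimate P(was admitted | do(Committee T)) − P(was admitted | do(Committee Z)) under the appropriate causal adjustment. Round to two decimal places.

Since department is a pre-existing factor (not a product of the review committee) and it affects the outcome on its own, it is a confounder. The stratified rates, not the pooled rate, identify the causal effect.
Adjusting over the population distribution of department: 0.500·(0.783−0.627) + 0.500·(0.183−0.067) = +0.137.

+0.14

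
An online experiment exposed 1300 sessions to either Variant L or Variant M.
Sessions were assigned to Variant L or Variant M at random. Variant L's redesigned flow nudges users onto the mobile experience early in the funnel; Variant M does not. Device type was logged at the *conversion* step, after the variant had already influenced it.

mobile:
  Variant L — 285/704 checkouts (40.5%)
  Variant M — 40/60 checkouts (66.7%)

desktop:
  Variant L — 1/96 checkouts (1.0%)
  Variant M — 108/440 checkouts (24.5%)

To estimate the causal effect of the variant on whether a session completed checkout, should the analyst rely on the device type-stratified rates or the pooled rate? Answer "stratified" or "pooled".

pooled

Variant M is higher inside every device type stratum but Variant L is higher in aggregate. Whether to stratify depends on how device type relates to the variant.
Because the variant influences device type, device type is a post-treatment mediator, not a confounder. Stratifying on it would bias the estimate; the causal effect is the crude pooled difference.
Pooled: Variant L 35.8% vs Variant M 29.6%; Variant L is higher overall.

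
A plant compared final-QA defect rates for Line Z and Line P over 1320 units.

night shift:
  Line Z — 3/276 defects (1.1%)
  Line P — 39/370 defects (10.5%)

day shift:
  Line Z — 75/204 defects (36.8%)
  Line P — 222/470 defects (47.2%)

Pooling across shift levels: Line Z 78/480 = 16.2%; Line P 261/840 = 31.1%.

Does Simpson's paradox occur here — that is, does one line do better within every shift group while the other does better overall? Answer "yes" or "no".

Within each shift level (night shift 1.1% vs 10.5%; day shift 36.8% vs 47.2%), Line Z has the lower rate every time. Pooled: 16.2% vs 31.1% — Line Z has the lower rate overall. They agree.

no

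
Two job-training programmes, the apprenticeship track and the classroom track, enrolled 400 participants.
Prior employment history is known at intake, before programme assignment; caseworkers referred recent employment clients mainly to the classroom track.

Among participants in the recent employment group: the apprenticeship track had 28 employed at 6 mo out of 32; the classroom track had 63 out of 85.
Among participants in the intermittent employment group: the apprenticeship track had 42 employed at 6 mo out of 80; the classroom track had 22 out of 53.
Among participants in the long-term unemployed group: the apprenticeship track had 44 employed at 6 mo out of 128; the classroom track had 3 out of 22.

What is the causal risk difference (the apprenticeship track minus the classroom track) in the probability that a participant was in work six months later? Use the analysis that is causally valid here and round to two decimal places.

+0.15

Within every prior employment history level the apprenticeship track has the higher rate, yet pooled the classroom track does — Simpson's reversal.
Prior employment history satisfies the back-door criterion: it is not a descendant of the programme, and it blocks the spurious path from programme to outcome. Adjusting for it (i.e., using the within-prior employment history rates) gives the causal effect.
Adjusting over the population distribution of prior employment history: 0.292·(0.875−0.741) + 0.333·(0.525−0.415) + 0.375·(0.344−0.136) = +0.153.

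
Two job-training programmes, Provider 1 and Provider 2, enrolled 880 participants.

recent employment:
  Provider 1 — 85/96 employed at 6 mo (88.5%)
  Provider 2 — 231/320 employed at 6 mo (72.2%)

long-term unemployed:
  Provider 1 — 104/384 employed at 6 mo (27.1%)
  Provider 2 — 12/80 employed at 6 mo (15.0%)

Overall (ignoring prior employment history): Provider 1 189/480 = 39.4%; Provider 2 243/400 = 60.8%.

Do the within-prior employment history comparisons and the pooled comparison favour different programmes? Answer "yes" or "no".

Within each prior employment history level (recent employment 88.5% vs 72.2%; long-term unemployed 27.1% vs 15.0%), Provider 1 has the higher rate every time. Pooled: 39.4% vs 60.8% — Provider 2 has the higher rate overall. The two comparisons disagree.

yes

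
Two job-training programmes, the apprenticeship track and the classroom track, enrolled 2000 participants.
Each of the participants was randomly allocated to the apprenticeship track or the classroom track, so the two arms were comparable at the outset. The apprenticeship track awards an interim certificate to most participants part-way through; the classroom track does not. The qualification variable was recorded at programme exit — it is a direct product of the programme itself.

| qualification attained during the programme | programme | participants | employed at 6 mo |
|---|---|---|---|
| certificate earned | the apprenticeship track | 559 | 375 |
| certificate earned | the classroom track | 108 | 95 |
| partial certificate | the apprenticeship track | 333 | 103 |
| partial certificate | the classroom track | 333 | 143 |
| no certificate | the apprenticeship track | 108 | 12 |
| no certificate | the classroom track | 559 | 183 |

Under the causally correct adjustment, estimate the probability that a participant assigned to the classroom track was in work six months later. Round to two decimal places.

The qualification attained during the programme-specific comparison favours the classroom track throughout, but the pooled figures favour the apprenticeship track. The question is whether to condition on qualification attained during the programme.
Because the programme influences qualification attained during the programme, qualification attained during the programme is a post-treatment mediator, not a confounder. Stratifying on it would bias the estimate; the causal effect is the crude pooled difference.
So P(outcome | do(the classroom track)) is just the pooled rate for the classroom track: 421/1000 = 0.421.

0.42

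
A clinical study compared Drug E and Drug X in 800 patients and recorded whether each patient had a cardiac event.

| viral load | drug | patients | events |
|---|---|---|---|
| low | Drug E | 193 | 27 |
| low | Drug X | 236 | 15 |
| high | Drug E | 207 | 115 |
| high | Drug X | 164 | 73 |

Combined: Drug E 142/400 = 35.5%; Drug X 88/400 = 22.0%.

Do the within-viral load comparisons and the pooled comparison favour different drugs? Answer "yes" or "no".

Within each viral load level (low 14.0% vs 6.4%; high 55.6% vs 44.5%), Drug X has the lower rate every time. Pooled: 35.5% vs 22.0% — Drug X has the lower rate overall. They agree.

no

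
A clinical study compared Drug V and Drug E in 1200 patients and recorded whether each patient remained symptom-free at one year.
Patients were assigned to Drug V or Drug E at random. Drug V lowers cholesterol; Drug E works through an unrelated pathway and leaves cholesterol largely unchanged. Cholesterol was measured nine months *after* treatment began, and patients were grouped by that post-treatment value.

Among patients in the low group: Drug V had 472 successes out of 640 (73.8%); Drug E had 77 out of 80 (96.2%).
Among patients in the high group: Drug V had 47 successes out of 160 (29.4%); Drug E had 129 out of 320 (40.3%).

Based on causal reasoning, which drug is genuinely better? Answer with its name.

Drug V

Drug E is higher inside every cholesterol stratum but Drug V is higher in aggregate. Whether to stratify depends on how cholesterol relates to the drug.
Because the drug influences cholesterol, cholesterol is a post-treatment mediator, not a confounder. Stratifying on it would bias the estimate; the causal effect is the crude pooled difference.
Pooled: Drug V 64.9% vs Drug E 51.5%; Drug V is higher overall.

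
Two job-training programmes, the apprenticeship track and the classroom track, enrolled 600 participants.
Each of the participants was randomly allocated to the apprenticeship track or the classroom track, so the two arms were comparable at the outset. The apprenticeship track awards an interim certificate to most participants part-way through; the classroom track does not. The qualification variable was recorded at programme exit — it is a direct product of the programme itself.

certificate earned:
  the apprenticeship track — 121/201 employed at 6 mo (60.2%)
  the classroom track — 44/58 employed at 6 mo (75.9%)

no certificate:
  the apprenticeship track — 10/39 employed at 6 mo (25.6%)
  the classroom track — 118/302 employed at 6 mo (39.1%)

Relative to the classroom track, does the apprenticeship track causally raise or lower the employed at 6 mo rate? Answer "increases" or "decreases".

Qualification attained during the programme is downstream of the programme. One should not condition on a consequence of treatment, so the overall rates are the right comparison.
Pooled: the apprenticeship track 54.6% vs the classroom track 45.0%; the apprenticeship track is higher overall.

increases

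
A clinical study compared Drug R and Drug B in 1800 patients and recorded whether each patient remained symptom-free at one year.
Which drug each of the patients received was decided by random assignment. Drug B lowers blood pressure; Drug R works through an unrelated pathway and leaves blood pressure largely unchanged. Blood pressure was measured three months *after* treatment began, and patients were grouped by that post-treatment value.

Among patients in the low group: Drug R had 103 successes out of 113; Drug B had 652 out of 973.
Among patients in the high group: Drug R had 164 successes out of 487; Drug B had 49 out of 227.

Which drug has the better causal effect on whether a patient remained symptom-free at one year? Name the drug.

Blood pressure is recorded after the drug and is itself shifted by it — it sits on the causal path from drug to outcome. Conditioning on a mediator would strip out part of the effect we want; the pooled comparison gives the total causal effect.
Pooled: Drug R 44.5% vs Drug B 58.4%; Drug B is higher overall.

Drug B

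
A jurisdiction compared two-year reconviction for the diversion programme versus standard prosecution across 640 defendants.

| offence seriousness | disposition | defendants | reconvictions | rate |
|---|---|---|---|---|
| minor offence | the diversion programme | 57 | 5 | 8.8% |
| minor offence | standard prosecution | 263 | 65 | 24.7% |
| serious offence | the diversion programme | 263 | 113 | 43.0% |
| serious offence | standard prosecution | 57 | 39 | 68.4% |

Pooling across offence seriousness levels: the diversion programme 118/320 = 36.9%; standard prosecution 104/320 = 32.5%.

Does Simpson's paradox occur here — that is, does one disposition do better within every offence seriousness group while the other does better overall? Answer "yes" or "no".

Within each offence seriousness level (minor offence 8.8% vs 24.7%; serious offence 43.0% vs 68.4%), the diversion programme has the lower rate every time. Pooled: 36.9% vs 32.5% — standard prosecution has the lower rate overall. The two comparisons disagree.

yes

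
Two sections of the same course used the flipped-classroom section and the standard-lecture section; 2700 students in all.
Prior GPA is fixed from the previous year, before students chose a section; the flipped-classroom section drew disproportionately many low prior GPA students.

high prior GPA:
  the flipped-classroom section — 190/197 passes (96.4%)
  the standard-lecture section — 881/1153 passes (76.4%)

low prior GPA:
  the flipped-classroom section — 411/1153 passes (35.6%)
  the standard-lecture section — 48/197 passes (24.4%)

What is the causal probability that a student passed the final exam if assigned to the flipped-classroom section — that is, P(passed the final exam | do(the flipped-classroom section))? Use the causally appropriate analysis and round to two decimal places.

The stratified and pooled comparisons disagree (the flipped-classroom section wins within each prior GPA band; the standard-lecture section wins overall), so the answer turns on the causal role of prior GPA band.
Since prior GPA band is a pre-existing factor (not a product of the teaching method) and it affects the outcome on its own, it is a confounder. The stratified rates, not the pooled rate, identify the causal effect.
Standardising the flipped-classroom section to the population prior GPA band mix: 0.500·190/197 + 0.500·411/1153 = 0.660.

0.66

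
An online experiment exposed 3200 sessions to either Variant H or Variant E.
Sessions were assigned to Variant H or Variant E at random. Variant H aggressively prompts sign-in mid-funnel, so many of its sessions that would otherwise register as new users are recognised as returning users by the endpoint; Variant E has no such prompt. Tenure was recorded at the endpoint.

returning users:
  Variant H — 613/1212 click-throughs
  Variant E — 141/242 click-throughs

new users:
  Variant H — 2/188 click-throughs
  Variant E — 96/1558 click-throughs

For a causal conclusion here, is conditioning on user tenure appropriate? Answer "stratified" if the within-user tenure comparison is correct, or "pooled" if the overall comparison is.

pooled

Within every user tenure level Variant E has the higher rate, yet pooled Variant H does — Simpson's reversal.
User tenure lies on the pathway variant → user tenure → outcome, so adjusting for it blocks the indirect effect. For the total causal effect of variant, use the unadjusted pooled rates.
Pooled: Variant H 43.9% vs Variant E 13.2%; Variant H is higher overall.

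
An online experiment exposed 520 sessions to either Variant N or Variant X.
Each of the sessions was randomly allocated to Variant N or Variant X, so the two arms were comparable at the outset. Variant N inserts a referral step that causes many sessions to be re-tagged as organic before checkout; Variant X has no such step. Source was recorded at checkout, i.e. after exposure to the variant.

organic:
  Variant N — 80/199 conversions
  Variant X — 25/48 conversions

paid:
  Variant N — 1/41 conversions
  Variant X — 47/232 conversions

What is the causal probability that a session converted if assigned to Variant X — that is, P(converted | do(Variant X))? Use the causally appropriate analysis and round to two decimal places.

0.26

The traffic source-specific comparison favours Variant X throughout, but the pooled figures favour Variant N. The question is whether to condition on traffic source.
Stratifying would compare variants among sessions the variants themselves sorted into traffic source groups — a form of selection on an intermediate. The unconditioned pooled rates give the total causal effect.
So P(outcome | do(Variant X)) is just the pooled rate for Variant X: 72/280 = 0.257.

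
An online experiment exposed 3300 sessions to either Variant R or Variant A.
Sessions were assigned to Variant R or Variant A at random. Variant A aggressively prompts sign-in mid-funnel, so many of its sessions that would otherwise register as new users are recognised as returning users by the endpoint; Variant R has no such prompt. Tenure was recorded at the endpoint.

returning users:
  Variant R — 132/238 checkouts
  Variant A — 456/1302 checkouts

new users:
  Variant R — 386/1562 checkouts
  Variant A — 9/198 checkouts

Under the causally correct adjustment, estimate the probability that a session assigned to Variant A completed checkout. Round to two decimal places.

0.31

User tenure is downstream of the variant. One should not condition on a consequence of treatment, so the overall rates are the right comparison.
So P(outcome | do(Variant A)) is just the pooled rate for Variant A: 465/1500 = 0.310.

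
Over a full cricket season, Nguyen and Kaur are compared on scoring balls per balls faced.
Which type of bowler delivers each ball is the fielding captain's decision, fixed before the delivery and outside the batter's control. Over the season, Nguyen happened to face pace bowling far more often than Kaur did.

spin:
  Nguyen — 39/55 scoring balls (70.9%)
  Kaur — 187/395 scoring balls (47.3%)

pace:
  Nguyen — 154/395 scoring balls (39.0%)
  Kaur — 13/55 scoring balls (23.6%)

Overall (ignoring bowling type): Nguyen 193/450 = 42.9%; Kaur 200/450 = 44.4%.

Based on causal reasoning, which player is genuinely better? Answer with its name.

Within every bowling type level Nguyen has the higher rate, yet pooled Kaur does — Simpson's reversal.
Bowling type differs across players for reasons unrelated to any effect of the player itself, and it separately predicts the outcome — a classic confounder. We must compare within bowling type levels.
Within each level — spin: 70.9% vs 47.3%; pace: 39.0% vs 23.6% — Nguyen is higher every time.

Nguyen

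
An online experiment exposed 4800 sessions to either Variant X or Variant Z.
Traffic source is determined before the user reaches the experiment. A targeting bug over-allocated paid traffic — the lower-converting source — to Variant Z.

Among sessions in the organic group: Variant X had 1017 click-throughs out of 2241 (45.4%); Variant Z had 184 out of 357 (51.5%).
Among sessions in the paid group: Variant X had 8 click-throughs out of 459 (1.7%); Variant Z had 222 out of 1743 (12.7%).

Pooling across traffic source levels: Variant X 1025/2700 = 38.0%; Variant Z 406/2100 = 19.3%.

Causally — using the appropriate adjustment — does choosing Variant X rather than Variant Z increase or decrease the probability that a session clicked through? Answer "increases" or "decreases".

The stratified and pooled comparisons disagree (Variant Z wins within each traffic source; Variant X wins overall), so the answer turns on the causal role of traffic source.
The imbalance in traffic source arose from how sessions were allocated, not from anything the variant did; and traffic source independently affects the outcome. The pooled gap is confounded — condition on traffic source.
Within each level — organic: 45.4% vs 51.5%; paid: 1.7% vs 12.7% — Variant Z is higher every time.

decreases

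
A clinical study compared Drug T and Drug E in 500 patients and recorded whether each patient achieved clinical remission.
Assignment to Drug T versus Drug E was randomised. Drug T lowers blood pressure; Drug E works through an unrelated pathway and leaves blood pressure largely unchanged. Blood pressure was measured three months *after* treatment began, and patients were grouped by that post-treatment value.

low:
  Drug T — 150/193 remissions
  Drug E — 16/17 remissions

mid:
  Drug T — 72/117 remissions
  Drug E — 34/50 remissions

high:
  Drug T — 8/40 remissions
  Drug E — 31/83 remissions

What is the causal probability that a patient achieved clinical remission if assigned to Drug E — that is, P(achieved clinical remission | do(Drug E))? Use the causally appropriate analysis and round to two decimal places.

Within every blood pressure level Drug E has the higher rate, yet pooled Drug T does — Simpson's reversal.
Blood pressure is downstream of the drug. One should not condition on a consequence of treatment, so the overall rates are the right comparison.
So P(outcome | do(Drug E)) is just the pooled rate for Drug E: 81/150 = 0.540.

0.54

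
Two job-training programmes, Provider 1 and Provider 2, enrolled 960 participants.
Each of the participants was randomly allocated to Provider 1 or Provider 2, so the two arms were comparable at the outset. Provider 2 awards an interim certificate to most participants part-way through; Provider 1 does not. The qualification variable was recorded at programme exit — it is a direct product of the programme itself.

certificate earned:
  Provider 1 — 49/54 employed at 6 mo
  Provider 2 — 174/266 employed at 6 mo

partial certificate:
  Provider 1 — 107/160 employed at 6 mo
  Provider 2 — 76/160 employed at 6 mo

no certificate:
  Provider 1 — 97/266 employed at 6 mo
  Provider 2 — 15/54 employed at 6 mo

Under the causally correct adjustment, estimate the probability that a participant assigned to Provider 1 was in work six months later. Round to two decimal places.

Provider 1 is higher inside every qualification attained during the programme stratum but Provider 2 is higher in aggregate. Whether to stratify depends on how qualification attained during the programme relates to the programme.
Stratifying would compare programmes among participants the programmes themselves sorted into qualification attained during the programme groups — a form of selection on an intermediate. The unconditioned pooled rates give the total causal effect.
So P(outcome | do(Provider 1)) is just the pooled rate for Provider 1: 253/480 = 0.527.

0.53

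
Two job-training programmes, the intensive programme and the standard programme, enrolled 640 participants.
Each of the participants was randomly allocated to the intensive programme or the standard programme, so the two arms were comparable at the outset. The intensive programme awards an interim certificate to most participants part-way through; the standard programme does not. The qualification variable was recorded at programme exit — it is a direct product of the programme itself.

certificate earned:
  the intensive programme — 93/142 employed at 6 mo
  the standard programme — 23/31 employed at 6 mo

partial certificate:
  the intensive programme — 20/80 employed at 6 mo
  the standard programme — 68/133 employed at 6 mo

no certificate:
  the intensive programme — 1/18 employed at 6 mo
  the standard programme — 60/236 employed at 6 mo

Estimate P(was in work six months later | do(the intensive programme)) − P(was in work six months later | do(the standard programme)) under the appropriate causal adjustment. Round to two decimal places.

+0.10

Qualification attained during the programme is recorded after the programme and is itself shifted by it — it sits on the causal path from programme to outcome. Conditioning on a mediator would strip out part of the effect we want; the pooled comparison gives the total causal effect.
The causal difference is the pooled difference: 0.475 − 0.378 = +0.098.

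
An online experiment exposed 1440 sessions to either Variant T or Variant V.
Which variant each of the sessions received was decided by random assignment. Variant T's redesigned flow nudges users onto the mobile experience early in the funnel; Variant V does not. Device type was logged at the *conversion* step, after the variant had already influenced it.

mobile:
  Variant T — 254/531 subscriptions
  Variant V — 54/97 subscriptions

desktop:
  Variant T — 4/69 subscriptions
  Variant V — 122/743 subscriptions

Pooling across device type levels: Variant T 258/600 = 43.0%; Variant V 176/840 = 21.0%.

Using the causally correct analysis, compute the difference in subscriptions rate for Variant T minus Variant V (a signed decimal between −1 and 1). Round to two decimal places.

+0.22

The device type-specific comparison favours Variant V throughout, but the pooled figures favour Variant T. The question is whether to condition on device type.
The distribution of device type is itself part of what the variant does — it is an intermediate outcome. Holding it fixed would remove that part of the effect; the total effect is the pooled difference.
The causal difference is the pooled difference: 0.430 − 0.210 = +0.220.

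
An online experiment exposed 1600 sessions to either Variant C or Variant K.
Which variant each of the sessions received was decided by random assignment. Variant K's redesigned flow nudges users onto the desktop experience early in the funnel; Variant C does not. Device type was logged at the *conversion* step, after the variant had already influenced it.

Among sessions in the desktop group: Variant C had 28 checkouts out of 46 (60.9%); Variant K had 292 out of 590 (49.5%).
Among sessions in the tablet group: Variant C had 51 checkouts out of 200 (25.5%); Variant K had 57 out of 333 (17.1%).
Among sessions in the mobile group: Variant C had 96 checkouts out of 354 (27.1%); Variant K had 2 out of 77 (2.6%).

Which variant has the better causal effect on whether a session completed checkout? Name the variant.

Variant K

The device type-specific comparison favours Variant C throughout, but the pooled figures favour Variant K. The question is whether to condition on device type.
Device type is downstream of the variant. One should not condition on a consequence of treatment, so the overall rates are the right comparison.
Pooled: Variant C 29.2% vs Variant K 35.1%; Variant K is higher overall.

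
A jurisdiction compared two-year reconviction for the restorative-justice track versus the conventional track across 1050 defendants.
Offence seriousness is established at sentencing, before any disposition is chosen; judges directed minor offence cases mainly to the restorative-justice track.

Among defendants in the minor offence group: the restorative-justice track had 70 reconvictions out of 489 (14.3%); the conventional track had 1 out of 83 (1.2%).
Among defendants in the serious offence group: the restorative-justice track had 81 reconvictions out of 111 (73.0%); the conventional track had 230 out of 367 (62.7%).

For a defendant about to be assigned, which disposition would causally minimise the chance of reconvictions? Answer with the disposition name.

Offence seriousness differs across dispositions for reasons unrelated to any effect of the disposition itself, and it separately predicts the outcome — a classic confounder. We must compare within offence seriousness levels.
Within each level — minor offence: 14.3% vs 1.2%; serious offence: 73.0% vs 62.7% — the conventional track is lower every time.

the conventional track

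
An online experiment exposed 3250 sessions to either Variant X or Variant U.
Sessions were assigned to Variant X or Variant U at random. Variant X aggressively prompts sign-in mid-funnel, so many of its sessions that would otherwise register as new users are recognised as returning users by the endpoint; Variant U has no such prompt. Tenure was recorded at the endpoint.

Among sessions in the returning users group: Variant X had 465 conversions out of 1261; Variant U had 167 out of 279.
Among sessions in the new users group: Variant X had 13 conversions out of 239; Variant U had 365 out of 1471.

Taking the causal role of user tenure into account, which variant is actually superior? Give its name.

The user tenure-specific comparison favours Variant U throughout, but the pooled figures favour Variant X. The question is whether to condition on user tenure.
User tenure here is a post-treatment variable shaped by the variant; conditioning on it would introduce bias rather than remove it. The overall comparison is the causal one.
Pooled: Variant X 31.9% vs Variant U 30.4%; Variant X is higher overall.

Variant X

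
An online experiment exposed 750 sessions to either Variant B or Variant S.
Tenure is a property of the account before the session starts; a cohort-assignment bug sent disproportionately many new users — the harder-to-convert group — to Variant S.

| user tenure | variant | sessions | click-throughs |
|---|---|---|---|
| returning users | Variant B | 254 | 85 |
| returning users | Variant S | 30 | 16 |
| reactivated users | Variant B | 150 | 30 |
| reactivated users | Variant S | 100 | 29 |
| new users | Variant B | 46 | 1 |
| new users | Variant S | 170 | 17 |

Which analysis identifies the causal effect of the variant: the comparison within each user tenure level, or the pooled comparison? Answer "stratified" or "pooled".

User tenure differs across variants for reasons unrelated to any effect of the variant itself, and it separately predicts the outcome — a classic confounder. We must compare within user tenure levels.
Within each level — returning users: 33.5% vs 53.3%; reactivated users: 20.0% vs 29.0%; new users: 2.2% vs 10.0% — Variant S is higher every time.

stratified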